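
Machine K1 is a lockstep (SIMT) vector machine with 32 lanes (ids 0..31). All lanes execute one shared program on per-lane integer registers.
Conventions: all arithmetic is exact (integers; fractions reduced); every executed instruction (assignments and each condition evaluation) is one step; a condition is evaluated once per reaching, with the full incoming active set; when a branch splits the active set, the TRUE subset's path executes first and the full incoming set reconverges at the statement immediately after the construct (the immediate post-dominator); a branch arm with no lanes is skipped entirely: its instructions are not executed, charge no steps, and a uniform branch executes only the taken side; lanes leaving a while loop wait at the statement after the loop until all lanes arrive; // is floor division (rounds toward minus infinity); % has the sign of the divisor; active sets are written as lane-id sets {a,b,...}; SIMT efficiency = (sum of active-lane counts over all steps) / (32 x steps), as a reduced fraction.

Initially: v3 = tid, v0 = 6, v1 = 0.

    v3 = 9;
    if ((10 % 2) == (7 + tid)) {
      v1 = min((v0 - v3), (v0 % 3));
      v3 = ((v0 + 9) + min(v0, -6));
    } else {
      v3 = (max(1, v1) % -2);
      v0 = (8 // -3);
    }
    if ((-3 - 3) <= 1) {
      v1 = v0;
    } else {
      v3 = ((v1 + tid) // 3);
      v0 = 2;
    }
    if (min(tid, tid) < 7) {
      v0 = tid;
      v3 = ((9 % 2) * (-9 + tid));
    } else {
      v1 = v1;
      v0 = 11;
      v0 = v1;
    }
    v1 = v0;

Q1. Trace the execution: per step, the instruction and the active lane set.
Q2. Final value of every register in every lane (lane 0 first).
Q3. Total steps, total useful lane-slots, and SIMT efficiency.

step 0: v3 <- 9                      {0,1,2,3,4,5,6,7,8,9,10,11,12,13,14,15,16,17,18,19,20,21,22,23,24,25,26,27,28,29,30,31}
step 1: eval ((10 % 2) == (7 + tid)) {0,1,2,3,4,5,6,7,8,9,10,11,12,13,14,15,16,17,18,19,20,21,22,23,24,25,26,27,28,29,30,31}
step 2: v3 <- (max(1, v1) % -2)      {0,1,2,3,4,5,6,7,8,9,10,11,12,13,14,15,16,17,18,19,20,21,22,23,24,25,26,27,28,29,30,31}
step 3: v0 <- (8 // -3)              {0,1,2,3,4,5,6,7,8,9,10,11,12,13,14,15,16,17,18,19,20,21,22,23,24,25,26,27,28,29,30,31}
step 4: eval ((-3 - 3) <= 1)         {0,1,2,3,4,5,6,7,8,9,10,11,12,13,14,15,16,17,18,19,20,21,22,23,24,25,26,27,28,29,30,31}
step 5: v1 <- v0                     {0,1,2,3,4,5,6,7,8,9,10,11,12,13,14,15,16,17,18,19,20,21,22,23,24,25,26,27,28,29,30,31}
step 6: eval (min(tid, tid) < 7)     {0,1,2,3,4,5,6,7,8,9,10,11,12,13,14,15,16,17,18,19,20,21,22,23,24,25,26,27,28,29,30,31}
step 7: v0 <- tid                    {0,1,2,3,4,5,6}
step 8: v3 <- ((9 % 2) * (-9 + tid)) {0,1,2,3,4,5,6}
step 9: v1 <- v1                     {7,8,9,10,11,12,13,14,15,16,17,18,19,20,21,22,23,24,25,26,27,28,29,30,31}
step 10: v0 <- 11                     {7,8,9,10,11,12,13,14,15,16,17,18,19,20,21,22,23,24,25,26,27,28,29,30,31}
step 11: v0 <- v1                     {7,8,9,10,11,12,13,14,15,16,17,18,19,20,21,22,23,24,25,26,27,28,29,30,31}
step 12: v1 <- v0                     {0,1,2,3,4,5,6,7,8,9,10,11,12,13,14,15,16,17,18,19,20,21,22,23,24,25,26,27,28,29,30,31}

Answer: 13 steps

v3: -9,-8,-7,-6,-5,-4,-3,-1,-1,-1,-1,-1,-1,-1,-1,-1,-1,-1,-1,-1,-1,-1,-1,-1,-1,-1,-1,-1,-1,-1,-1,-1
v0: 0,1,2,3,4,5,6,-3,-3,-3,-3,-3,-3,-3,-3,-3,-3,-3,-3,-3,-3,-3,-3,-3,-3,-3,-3,-3,-3,-3,-3,-3
v1: 0,1,2,3,4,5,6,-3,-3,-3,-3,-3,-3,-3,-3,-3,-3,-3,-3,-3,-3,-3,-3,-3,-3,-3,-3,-3,-3,-3,-3,-3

steps = 13; useful = 345; efficiency = 345/416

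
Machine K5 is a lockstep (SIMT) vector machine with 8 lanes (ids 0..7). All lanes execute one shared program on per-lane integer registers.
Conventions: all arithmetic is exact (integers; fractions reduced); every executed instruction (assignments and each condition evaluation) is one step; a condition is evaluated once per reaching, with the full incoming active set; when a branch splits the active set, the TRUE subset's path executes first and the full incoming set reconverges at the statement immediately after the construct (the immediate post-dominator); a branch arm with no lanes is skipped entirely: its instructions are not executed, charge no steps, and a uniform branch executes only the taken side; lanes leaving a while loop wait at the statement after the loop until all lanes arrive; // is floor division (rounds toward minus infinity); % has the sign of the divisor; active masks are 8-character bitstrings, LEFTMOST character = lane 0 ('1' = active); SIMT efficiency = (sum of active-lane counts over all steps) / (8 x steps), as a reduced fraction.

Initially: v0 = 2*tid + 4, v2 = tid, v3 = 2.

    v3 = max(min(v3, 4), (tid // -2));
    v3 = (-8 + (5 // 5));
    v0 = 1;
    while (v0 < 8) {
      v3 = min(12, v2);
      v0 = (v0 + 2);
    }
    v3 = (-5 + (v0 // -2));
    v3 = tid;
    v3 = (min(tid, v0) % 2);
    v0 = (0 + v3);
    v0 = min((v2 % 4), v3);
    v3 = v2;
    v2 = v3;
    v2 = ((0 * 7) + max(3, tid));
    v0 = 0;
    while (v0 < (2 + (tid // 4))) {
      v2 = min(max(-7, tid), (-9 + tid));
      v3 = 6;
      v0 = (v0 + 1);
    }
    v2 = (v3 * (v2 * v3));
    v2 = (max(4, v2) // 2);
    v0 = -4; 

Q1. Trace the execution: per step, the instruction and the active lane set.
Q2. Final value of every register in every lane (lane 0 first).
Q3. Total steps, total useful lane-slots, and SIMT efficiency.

step 0: v3 <- max(min(v3, 4), (tid // -2)) 11111111
step 1: v3 <- (-8 + (5 // 5))        11111111
step 2: v0 <- 1                      11111111
step 3: eval (v0 < 8)                11111111
step 4: v3 <- min(12, v2)            11111111
step 5: v0 <- (v0 + 2)               11111111
step 6: eval (v0 < 8)                11111111
step 7: v3 <- min(12, v2)            11111111
step 8: v0 <- (v0 + 2)               11111111
step 9: eval (v0 < 8)                11111111
step 10: v3 <- min(12, v2)            11111111
step 11: v0 <- (v0 + 2)               11111111
step 12: eval (v0 < 8)                11111111
step 13: v3 <- min(12, v2)            11111111
step 14: v0 <- (v0 + 2)               11111111
step 15: eval (v0 < 8)                11111111
step 16: v3 <- (-5 + (v0 // -2))      11111111
step 17: v3 <- tid                    11111111
step 18: v3 <- (min(tid, v0) % 2)     11111111
step 19: v0 <- (0 + v3)               11111111
step 20: v0 <- min((v2 % 4), v3)      11111111
step 21: v3 <- v2                     11111111
step 22: v2 <- v3                     11111111
step 23: v2 <- ((0 * 7) + max(3, tid)) 11111111
step 24: v0 <- 0                      11111111
step 25: eval (v0 < (2 + (tid // 4))) 11111111
step 26: v2 <- min(max(-7, tid), (-9 + tid)) 11111111
step 27: v3 <- 6                      11111111
step 28: v0 <- (v0 + 1)               11111111
step 29: eval (v0 < (2 + (tid // 4))) 11111111
step 30: v2 <- min(max(-7, tid), (-9 + tid)) 11111111
step 31: v3 <- 6                      11111111
step 32: v0 <- (v0 + 1)               11111111
step 33: eval (v0 < (2 + (tid // 4))) 11111111
step 34: v2 <- min(max(-7, tid), (-9 + tid)) 00001111
step 35: v3 <- 6                      00001111
step 36: v0 <- (v0 + 1)               00001111
step 37: eval (v0 < (2 + (tid // 4))) 00001111
step 38: v2 <- (v3 * (v2 * v3))       11111111
step 39: v2 <- (max(4, v2) // 2)      11111111
step 40: v0 <- -4                     11111111

Answer: 41 steps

v0: -4,-4,-4,-4,-4,-4,-4,-4
v2: 2,2,2,2,2,2,2,2
v3: 6,6,6,6,6,6,6,6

steps = 41; useful = 312; efficiency = 312/328 = 39/41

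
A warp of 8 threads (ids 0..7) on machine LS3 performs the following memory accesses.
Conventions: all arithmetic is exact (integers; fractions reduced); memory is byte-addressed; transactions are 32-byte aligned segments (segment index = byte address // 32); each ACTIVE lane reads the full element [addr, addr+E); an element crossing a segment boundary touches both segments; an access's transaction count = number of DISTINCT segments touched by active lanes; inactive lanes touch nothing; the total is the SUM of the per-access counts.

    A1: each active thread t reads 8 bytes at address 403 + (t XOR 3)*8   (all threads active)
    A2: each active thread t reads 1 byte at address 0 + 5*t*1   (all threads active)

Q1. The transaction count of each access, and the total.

A1: 3 transactions
A2: 2 transactions

Answer: 3,2; total 5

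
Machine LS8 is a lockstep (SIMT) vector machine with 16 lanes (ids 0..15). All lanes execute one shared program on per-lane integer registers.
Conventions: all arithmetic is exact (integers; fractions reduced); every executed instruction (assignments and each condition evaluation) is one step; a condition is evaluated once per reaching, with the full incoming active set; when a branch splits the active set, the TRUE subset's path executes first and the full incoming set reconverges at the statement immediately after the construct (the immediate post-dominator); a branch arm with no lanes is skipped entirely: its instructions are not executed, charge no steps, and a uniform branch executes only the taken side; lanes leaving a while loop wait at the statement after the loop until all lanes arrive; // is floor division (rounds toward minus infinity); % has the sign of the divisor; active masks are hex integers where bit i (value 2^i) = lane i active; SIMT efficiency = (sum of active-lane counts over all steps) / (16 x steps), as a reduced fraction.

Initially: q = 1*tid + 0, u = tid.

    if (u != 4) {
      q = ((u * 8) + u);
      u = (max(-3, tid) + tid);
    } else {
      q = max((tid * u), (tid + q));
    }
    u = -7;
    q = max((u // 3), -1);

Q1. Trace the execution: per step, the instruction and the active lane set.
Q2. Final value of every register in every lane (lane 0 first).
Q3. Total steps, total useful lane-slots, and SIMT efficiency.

step 0: eval (u != 4)                0xffff
step 1: q <- ((u * 8) + u)           0xffef
step 2: u <- (max(-3, tid) + tid)    0xffef
step 3: q <- max((tid * u), (tid + q)) 0x0010
step 4: u <- -7                      0xffff
step 5: q <- max((u // 3), -1)       0xffff

Answer: 6 steps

q: -1,-1,-1,-1,-1,-1,-1,-1,-1,-1,-1,-1,-1,-1,-1,-1
u: -7,-7,-7,-7,-7,-7,-7,-7,-7,-7,-7,-7,-7,-7,-7,-7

steps = 6; useful = 79; efficiency = 79/96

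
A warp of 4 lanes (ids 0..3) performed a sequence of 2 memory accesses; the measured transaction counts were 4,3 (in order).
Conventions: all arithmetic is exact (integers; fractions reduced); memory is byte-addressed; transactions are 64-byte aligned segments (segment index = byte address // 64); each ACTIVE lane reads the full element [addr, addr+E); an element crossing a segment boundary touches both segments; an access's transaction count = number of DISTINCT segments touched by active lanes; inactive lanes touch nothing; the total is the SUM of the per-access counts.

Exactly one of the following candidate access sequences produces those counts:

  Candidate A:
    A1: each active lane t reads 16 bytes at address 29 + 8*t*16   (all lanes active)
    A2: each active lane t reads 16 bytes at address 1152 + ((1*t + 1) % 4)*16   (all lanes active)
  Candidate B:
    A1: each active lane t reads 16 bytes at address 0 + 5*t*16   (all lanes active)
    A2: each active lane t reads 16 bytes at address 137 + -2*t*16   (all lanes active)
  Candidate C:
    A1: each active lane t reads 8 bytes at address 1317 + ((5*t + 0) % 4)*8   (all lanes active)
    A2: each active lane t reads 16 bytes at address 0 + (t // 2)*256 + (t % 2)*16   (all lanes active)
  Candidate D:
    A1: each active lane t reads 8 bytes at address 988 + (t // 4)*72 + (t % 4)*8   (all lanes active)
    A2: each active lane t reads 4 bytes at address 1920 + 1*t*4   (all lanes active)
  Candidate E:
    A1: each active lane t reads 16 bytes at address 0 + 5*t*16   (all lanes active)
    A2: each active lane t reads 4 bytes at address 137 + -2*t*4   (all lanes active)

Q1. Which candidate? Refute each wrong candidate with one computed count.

A: A2 gives 1 transaction, not 3
C: A1 gives 2 transactions, not 4
D: A1 gives 1 transaction, not 4
E: A2 gives 2 transactions, not 3
B: all counts match (4,3)

Answer: B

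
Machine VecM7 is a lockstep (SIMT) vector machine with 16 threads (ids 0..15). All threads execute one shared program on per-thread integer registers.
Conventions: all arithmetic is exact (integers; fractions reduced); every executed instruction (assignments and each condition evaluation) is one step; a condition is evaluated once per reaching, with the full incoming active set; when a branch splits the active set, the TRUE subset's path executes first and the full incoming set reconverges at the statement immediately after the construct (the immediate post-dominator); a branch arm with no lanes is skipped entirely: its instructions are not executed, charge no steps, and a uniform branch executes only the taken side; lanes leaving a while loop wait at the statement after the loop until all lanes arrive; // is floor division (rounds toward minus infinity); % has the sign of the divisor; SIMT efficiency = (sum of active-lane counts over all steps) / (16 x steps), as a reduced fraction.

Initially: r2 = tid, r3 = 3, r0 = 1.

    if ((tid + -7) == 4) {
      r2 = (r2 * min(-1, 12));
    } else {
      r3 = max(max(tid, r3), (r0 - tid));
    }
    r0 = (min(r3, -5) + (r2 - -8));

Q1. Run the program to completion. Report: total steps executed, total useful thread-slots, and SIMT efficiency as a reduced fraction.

Answer: 4 steps, 48 useful, 3/4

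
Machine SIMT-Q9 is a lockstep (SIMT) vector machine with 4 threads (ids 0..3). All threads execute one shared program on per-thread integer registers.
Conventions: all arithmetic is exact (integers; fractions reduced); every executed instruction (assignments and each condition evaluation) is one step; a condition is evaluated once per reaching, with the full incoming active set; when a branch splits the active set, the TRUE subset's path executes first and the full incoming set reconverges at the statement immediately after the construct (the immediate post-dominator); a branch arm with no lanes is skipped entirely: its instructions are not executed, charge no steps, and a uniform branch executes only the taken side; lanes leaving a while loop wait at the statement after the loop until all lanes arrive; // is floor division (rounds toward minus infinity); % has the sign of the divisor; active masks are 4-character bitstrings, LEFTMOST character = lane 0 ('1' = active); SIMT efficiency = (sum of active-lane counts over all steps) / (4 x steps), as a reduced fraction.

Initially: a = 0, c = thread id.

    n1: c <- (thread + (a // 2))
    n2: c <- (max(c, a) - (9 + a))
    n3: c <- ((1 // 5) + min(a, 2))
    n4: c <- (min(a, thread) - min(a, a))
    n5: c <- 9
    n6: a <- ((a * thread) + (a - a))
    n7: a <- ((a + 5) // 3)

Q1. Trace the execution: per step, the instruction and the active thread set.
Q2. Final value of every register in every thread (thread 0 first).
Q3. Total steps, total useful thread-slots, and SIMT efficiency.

step 0: c <- (thread + (a // 2))     1111
step 1: c <- (max(c, a) - (9 + a))   1111
step 2: c <- ((1 // 5) + min(a, 2))  1111
step 3: c <- (min(a, thread) - min(a, a)) 1111
step 4: c <- 9                       1111
step 5: a <- ((a * thread) + (a - a)) 1111
step 6: a <- ((a + 5) // 3)          1111

Answer: 7 steps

a: 1,1,1,1
c: 9,9,9,9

steps = 7; useful = 28; efficiency = 28/28 = 1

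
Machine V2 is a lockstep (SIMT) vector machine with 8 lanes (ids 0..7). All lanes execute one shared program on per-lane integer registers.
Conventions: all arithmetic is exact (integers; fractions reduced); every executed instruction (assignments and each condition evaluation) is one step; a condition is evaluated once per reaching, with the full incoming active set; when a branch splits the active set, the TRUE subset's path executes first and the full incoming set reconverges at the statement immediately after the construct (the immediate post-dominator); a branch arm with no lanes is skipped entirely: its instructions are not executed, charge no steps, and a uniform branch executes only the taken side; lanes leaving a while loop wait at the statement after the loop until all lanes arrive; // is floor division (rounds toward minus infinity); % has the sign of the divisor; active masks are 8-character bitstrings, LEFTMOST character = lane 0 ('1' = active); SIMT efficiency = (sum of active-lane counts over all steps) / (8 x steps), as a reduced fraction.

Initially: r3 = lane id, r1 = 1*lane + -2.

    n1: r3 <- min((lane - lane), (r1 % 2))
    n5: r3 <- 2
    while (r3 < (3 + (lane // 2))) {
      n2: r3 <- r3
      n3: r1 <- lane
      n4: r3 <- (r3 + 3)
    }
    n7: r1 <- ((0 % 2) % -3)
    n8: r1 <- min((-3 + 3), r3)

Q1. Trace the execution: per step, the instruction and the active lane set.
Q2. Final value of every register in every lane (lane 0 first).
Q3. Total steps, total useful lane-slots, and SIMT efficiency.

step 0: r3 <- min((lane - lane), (r1 % 2)) 11111111
step 1: r3 <- 2                      11111111
step 2: eval (r3 < (3 + (lane // 2))) 11111111
step 3: r3 <- r3                     11111111
step 4: r1 <- lane                   11111111
step 5: r3 <- (r3 + 3)               11111111
step 6: eval (r3 < (3 + (lane // 2))) 11111111
step 7: r3 <- r3                     00000011
step 8: r1 <- lane                   00000011
step 9: r3 <- (r3 + 3)               00000011
step 10: eval (r3 < (3 + (lane // 2))) 00000011
step 11: r1 <- ((0 % 2) % -3)         11111111
step 12: r1 <- min((-3 + 3), r3)      11111111

Answer: 13 steps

r3: 5,5,5,5,5,5,8,8
r1: 0,0,0,0,0,0,0,0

steps = 13; useful = 80; efficiency = 80/104 = 10/13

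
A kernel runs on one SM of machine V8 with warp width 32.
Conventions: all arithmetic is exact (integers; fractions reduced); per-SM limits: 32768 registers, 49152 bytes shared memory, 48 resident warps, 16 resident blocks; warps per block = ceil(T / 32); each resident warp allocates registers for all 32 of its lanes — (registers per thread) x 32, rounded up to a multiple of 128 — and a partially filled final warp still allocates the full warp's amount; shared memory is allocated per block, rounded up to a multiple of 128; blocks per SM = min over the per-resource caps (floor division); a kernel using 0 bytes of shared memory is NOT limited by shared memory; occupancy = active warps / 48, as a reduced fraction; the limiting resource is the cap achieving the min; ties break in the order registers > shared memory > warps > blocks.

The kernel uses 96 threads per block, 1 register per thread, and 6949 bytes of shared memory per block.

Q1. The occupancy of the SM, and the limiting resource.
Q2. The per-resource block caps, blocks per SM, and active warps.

Answer: occupancy 3/8, limited by shared memory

registers: 85 blocks
shared memory: 6 blocks
warps: 16 blocks
blocks: 16 blocks

Answer: 6 blocks, 18 active warps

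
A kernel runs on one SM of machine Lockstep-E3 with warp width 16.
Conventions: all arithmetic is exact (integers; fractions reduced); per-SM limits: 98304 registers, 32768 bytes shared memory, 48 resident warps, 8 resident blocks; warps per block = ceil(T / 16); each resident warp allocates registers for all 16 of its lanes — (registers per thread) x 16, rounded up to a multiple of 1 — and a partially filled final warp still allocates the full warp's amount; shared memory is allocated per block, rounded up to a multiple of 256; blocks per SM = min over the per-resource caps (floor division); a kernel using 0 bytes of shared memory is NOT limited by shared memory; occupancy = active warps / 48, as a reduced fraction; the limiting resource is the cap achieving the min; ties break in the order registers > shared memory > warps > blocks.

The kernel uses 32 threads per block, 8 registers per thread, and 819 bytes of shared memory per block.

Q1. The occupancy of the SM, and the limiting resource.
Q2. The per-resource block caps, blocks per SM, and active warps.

Answer: occupancy 1/3, limited by blocks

registers: 384 blocks
shared memory: 32 blocks
warps: 24 blocks
blocks: 8 blocks

Answer: 8 blocks, 16 active warps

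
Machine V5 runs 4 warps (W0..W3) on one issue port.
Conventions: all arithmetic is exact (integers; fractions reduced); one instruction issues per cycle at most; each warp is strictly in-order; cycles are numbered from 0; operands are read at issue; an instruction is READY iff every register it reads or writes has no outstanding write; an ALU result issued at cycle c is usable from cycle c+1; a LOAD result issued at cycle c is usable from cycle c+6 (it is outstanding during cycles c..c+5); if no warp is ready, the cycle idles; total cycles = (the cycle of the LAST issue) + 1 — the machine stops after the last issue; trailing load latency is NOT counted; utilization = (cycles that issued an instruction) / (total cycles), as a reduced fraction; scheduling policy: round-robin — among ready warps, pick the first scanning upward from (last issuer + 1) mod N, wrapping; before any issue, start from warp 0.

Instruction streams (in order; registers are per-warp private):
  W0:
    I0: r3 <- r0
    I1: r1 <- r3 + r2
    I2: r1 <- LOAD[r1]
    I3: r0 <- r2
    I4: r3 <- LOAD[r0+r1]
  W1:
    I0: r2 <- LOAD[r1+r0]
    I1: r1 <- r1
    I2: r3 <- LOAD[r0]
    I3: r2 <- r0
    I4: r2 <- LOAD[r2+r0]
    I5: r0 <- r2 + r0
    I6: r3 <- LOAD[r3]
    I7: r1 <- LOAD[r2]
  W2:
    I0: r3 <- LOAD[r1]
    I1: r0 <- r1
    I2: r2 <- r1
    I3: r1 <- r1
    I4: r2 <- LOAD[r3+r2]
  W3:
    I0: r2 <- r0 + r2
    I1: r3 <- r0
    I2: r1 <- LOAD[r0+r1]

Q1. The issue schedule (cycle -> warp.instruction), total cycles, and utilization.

cycle 0: W0.I0
cycle 1: W1.I0
cycle 2: W2.I0
cycle 3: W3.I0
cycle 4: W0.I1
cycle 5: W1.I1
cycle 6: W2.I1
cycle 7: W3.I1
cycle 8: W0.I2
cycle 9: W1.I2
cycle 10: W2.I2
cycle 11: W3.I2
cycle 12: W0.I3
cycle 13: W1.I3
cycle 14: W2.I3
cycle 15: W0.I4
cycle 16: W1.I4
cycle 17: W2.I4
cycle 18: idle
cycle 19: idle
cycle 20: idle
cycle 21: idle
cycle 22: W1.I5
cycle 23: W1.I6
cycle 24: W1.I7

Answer: 25 cycles, utilization 21/25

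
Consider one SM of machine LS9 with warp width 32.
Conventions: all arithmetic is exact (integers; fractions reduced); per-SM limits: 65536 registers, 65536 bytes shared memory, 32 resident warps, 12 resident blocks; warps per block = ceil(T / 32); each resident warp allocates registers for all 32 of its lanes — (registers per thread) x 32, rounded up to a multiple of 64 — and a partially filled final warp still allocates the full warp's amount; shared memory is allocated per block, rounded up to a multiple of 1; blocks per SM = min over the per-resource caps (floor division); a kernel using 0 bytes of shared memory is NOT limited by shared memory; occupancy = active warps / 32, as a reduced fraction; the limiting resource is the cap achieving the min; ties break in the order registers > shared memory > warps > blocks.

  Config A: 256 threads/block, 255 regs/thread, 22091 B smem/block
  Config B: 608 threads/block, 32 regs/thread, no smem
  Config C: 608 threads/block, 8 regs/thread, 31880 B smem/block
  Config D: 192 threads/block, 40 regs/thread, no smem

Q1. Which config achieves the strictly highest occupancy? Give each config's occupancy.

occupancies: A 1/4, B 19/32, C 19/32, D 15/16

Answer: D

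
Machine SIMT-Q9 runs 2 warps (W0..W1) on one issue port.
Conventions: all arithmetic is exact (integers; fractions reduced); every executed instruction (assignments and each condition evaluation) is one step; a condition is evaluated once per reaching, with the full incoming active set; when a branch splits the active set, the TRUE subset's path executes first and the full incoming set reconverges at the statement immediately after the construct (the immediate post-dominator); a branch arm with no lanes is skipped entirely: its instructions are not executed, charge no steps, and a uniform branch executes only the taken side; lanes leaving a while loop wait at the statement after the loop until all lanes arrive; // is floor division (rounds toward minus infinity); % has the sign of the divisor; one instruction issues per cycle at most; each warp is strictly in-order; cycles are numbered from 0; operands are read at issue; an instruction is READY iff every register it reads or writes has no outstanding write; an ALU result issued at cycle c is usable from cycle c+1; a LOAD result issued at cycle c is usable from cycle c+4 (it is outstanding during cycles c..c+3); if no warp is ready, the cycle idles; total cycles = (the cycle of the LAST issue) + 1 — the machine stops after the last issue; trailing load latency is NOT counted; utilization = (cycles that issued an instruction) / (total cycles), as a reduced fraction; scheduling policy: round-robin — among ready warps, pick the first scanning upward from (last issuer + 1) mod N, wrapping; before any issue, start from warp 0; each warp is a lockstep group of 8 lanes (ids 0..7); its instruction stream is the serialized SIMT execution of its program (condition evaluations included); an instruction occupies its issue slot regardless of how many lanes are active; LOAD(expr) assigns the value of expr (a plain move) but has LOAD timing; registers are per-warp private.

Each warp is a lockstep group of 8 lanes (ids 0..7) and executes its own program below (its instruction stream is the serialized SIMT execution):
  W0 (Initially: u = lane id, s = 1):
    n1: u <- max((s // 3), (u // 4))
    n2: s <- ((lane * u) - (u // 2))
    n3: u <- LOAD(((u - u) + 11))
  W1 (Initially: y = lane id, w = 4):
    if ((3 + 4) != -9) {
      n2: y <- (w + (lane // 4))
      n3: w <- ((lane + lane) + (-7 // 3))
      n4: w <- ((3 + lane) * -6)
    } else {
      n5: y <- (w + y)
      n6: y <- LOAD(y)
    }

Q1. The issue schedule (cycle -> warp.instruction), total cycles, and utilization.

cycle 0: W0.I0
cycle 1: W1.I0
cycle 2: W0.I1
cycle 3: W1.I1
cycle 4: W0.I2
cycle 5: W1.I2
cycle 6: W1.I3

Answer: 7 cycles, utilization 1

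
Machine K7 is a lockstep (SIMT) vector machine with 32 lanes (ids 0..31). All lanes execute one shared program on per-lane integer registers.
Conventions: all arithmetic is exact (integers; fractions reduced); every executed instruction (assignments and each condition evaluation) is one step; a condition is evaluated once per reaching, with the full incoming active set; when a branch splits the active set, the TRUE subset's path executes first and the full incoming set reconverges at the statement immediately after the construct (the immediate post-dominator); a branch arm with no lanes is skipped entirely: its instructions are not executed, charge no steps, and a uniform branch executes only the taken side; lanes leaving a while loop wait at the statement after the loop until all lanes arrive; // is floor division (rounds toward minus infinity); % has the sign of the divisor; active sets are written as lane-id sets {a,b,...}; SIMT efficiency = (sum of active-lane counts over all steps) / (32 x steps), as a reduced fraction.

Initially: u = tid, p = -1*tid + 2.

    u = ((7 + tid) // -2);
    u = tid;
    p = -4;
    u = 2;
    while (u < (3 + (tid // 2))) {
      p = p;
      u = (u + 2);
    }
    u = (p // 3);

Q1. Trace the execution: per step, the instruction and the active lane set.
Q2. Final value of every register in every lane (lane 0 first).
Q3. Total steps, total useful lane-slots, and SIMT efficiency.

step 0: u <- ((7 + tid) // -2)       {0,1,2,3,4,5,6,7,8,9,10,11,12,13,14,15,16,17,18,19,20,21,22,23,24,25,26,27,28,29,30,31}
step 1: u <- tid                     {0,1,2,3,4,5,6,7,8,9,10,11,12,13,14,15,16,17,18,19,20,21,22,23,24,25,26,27,28,29,30,31}
step 2: p <- -4                      {0,1,2,3,4,5,6,7,8,9,10,11,12,13,14,15,16,17,18,19,20,21,22,23,24,25,26,27,28,29,30,31}
step 3: u <- 2                       {0,1,2,3,4,5,6,7,8,9,10,11,12,13,14,15,16,17,18,19,20,21,22,23,24,25,26,27,28,29,30,31}
step 4: eval (u < (3 + (tid // 2)))  {0,1,2,3,4,5,6,7,8,9,10,11,12,13,14,15,16,17,18,19,20,21,22,23,24,25,26,27,28,29,30,31}
step 5: p <- p                       {0,1,2,3,4,5,6,7,8,9,10,11,12,13,14,15,16,17,18,19,20,21,22,23,24,25,26,27,28,29,30,31}
step 6: u <- (u + 2)                 {0,1,2,3,4,5,6,7,8,9,10,11,12,13,14,15,16,17,18,19,20,21,22,23,24,25,26,27,28,29,30,31}
step 7: eval (u < (3 + (tid // 2)))  {0,1,2,3,4,5,6,7,8,9,10,11,12,13,14,15,16,17,18,19,20,21,22,23,24,25,26,27,28,29,30,31}
step 8: p <- p                       {4,5,6,7,8,9,10,11,12,13,14,15,16,17,18,19,20,21,22,23,24,25,26,27,28,29,30,31}
step 9: u <- (u + 2)                 {4,5,6,7,8,9,10,11,12,13,14,15,16,17,18,19,20,21,22,23,24,25,26,27,28,29,30,31}
step 10: eval (u < (3 + (tid // 2)))  {4,5,6,7,8,9,10,11,12,13,14,15,16,17,18,19,20,21,22,23,24,25,26,27,28,29,30,31}
step 11: p <- p                       {8,9,10,11,12,13,14,15,16,17,18,19,20,21,22,23,24,25,26,27,28,29,30,31}
step 12: u <- (u + 2)                 {8,9,10,11,12,13,14,15,16,17,18,19,20,21,22,23,24,25,26,27,28,29,30,31}
step 13: eval (u < (3 + (tid // 2)))  {8,9,10,11,12,13,14,15,16,17,18,19,20,21,22,23,24,25,26,27,28,29,30,31}
step 14: p <- p                       {12,13,14,15,16,17,18,19,20,21,22,23,24,25,26,27,28,29,30,31}
step 15: u <- (u + 2)                 {12,13,14,15,16,17,18,19,20,21,22,23,24,25,26,27,28,29,30,31}
step 16: eval (u < (3 + (tid // 2)))  {12,13,14,15,16,17,18,19,20,21,22,23,24,25,26,27,28,29,30,31}
step 17: p <- p                       {16,17,18,19,20,21,22,23,24,25,26,27,28,29,30,31}
step 18: u <- (u + 2)                 {16,17,18,19,20,21,22,23,24,25,26,27,28,29,30,31}
step 19: eval (u < (3 + (tid // 2)))  {16,17,18,19,20,21,22,23,24,25,26,27,28,29,30,31}
step 20: p <- p                       {20,21,22,23,24,25,26,27,28,29,30,31}
step 21: u <- (u + 2)                 {20,21,22,23,24,25,26,27,28,29,30,31}
step 22: eval (u < (3 + (tid // 2)))  {20,21,22,23,24,25,26,27,28,29,30,31}
step 23: p <- p                       {24,25,26,27,28,29,30,31}
step 24: u <- (u + 2)                 {24,25,26,27,28,29,30,31}
step 25: eval (u < (3 + (tid // 2)))  {24,25,26,27,28,29,30,31}
step 26: p <- p                       {28,29,30,31}
step 27: u <- (u + 2)                 {28,29,30,31}
step 28: eval (u < (3 + (tid // 2)))  {28,29,30,31}
step 29: u <- (p // 3)                {0,1,2,3,4,5,6,7,8,9,10,11,12,13,14,15,16,17,18,19,20,21,22,23,24,25,26,27,28,29,30,31}

Answer: 30 steps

u: -2,-2,-2,-2,-2,-2,-2,-2,-2,-2,-2,-2,-2,-2,-2,-2,-2,-2,-2,-2,-2,-2,-2,-2,-2,-2,-2,-2,-2,-2,-2,-2
p: -4,-4,-4,-4,-4,-4,-4,-4,-4,-4,-4,-4,-4,-4,-4,-4,-4,-4,-4,-4,-4,-4,-4,-4,-4,-4,-4,-4,-4,-4,-4,-4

steps = 30; useful = 624; efficiency = 624/960 = 13/20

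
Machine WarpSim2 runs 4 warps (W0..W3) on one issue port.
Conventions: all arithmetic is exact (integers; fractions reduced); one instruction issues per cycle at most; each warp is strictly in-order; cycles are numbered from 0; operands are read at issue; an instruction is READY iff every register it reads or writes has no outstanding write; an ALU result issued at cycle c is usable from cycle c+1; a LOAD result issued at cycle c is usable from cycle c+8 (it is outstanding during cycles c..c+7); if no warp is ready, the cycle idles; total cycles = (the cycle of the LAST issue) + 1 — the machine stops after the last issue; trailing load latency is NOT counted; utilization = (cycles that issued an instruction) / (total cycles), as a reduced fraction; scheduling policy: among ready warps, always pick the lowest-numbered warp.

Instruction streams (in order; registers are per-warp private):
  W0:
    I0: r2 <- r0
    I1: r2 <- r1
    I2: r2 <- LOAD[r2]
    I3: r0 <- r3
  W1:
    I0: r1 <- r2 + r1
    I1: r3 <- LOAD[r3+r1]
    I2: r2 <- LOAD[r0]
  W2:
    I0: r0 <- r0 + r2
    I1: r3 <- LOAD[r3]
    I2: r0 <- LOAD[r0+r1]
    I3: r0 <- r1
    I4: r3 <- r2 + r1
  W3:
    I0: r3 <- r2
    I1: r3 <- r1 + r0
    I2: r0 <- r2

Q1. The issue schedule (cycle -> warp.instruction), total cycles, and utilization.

cycle 0: W0.I0
cycle 1: W0.I1
cycle 2: W0.I2
cycle 3: W0.I3
cycle 4: W1.I0
cycle 5: W1.I1
cycle 6: W1.I2
cycle 7: W2.I0
cycle 8: W2.I1
cycle 9: W2.I2
cycle 10: W3.I0
cycle 11: W3.I1
cycle 12: W3.I2
cycle 13: idle
cycle 14: idle
cycle 15: idle
cycle 16: idle
cycle 17: W2.I3
cycle 18: W2.I4

Answer: 19 cycles, utilization 15/19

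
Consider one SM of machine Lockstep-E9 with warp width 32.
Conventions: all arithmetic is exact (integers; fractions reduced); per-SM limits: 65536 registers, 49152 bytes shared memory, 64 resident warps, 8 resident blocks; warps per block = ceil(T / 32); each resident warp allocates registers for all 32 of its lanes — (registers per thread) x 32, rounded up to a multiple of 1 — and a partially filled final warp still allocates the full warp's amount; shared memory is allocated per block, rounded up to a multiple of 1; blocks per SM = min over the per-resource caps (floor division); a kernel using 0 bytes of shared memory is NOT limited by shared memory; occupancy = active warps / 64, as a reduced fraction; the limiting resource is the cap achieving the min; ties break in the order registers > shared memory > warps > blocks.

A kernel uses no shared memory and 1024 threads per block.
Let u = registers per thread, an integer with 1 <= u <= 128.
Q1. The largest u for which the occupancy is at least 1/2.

Answer: u = 64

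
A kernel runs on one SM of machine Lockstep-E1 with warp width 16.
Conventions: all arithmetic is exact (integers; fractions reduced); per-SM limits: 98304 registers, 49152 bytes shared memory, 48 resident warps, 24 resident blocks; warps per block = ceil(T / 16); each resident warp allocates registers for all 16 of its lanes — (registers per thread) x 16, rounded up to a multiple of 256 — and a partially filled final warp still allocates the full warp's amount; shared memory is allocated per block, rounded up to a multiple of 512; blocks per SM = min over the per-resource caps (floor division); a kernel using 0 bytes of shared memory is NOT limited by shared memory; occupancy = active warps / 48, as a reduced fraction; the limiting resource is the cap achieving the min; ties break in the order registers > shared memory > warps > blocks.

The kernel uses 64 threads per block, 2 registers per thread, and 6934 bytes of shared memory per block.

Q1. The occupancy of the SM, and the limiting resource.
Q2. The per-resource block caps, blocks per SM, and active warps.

Answer: occupancy 1/2, limited by shared memory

registers: 96 blocks
shared memory: 6 blocks
warps: 12 blocks
blocks: 24 blocks

Answer: 6 blocks, 24 active warps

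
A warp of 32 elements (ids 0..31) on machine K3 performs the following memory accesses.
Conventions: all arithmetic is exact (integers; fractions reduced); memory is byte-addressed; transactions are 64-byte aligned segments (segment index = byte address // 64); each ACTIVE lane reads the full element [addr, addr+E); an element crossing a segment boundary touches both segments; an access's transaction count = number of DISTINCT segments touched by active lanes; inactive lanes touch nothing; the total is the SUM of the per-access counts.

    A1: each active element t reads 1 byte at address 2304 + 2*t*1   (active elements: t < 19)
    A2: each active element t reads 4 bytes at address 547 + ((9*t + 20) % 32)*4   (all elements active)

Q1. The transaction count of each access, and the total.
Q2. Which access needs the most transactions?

A1: 1 transaction
A2: 3 transactions

Answer: 1,3; total 4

Answer: A2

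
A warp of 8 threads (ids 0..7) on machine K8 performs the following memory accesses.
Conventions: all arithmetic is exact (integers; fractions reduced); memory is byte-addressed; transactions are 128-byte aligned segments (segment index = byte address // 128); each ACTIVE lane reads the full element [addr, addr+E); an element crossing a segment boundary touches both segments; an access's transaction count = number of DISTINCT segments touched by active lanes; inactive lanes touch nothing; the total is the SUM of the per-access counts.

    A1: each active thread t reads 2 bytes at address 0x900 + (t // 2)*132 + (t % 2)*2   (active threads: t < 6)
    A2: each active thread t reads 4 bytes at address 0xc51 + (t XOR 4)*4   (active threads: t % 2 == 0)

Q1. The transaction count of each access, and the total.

A1: 3 transactions
A2: 1 transaction

Answer: 3,1; total 4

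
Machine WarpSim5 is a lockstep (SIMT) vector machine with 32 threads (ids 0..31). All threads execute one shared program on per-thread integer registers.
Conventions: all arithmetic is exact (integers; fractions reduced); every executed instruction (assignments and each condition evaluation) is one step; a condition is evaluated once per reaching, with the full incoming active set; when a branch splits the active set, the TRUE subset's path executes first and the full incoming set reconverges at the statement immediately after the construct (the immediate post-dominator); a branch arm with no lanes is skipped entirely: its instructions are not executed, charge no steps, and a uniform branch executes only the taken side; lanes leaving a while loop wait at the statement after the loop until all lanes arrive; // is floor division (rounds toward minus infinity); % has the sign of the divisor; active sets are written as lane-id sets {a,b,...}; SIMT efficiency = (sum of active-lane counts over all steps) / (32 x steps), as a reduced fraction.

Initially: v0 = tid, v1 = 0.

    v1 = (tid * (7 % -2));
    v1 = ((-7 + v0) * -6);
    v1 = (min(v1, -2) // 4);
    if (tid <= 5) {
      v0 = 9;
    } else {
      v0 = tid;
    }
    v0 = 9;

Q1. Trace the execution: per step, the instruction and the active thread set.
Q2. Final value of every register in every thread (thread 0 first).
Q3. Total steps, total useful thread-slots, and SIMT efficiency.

step 0: v1 <- (tid * (7 % -2))       {0,1,2,3,4,5,6,7,8,9,10,11,12,13,14,15,16,17,18,19,20,21,22,23,24,25,26,27,28,29,30,31}
step 1: v1 <- ((-7 + v0) * -6)       {0,1,2,3,4,5,6,7,8,9,10,11,12,13,14,15,16,17,18,19,20,21,22,23,24,25,26,27,28,29,30,31}
step 2: v1 <- (min(v1, -2) // 4)     {0,1,2,3,4,5,6,7,8,9,10,11,12,13,14,15,16,17,18,19,20,21,22,23,24,25,26,27,28,29,30,31}
step 3: eval (tid <= 5)              {0,1,2,3,4,5,6,7,8,9,10,11,12,13,14,15,16,17,18,19,20,21,22,23,24,25,26,27,28,29,30,31}
step 4: v0 <- 9                      {0,1,2,3,4,5}
step 5: v0 <- tid                    {6,7,8,9,10,11,12,13,14,15,16,17,18,19,20,21,22,23,24,25,26,27,28,29,30,31}
step 6: v0 <- 9                      {0,1,2,3,4,5,6,7,8,9,10,11,12,13,14,15,16,17,18,19,20,21,22,23,24,25,26,27,28,29,30,31}

Answer: 7 steps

v0: 9,9,9,9,9,9,9,9,9,9,9,9,9,9,9,9,9,9,9,9,9,9,9,9,9,9,9,9,9,9,9,9
v1: -1,-1,-1,-1,-1,-1,-1,-1,-2,-3,-5,-6,-8,-9,-11,-12,-14,-15,-17,-18,-20,-21,-23,-24,-26,-27,-29,-30,-32,-33,-35,-36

steps = 7; useful = 192; efficiency = 192/224 = 6/7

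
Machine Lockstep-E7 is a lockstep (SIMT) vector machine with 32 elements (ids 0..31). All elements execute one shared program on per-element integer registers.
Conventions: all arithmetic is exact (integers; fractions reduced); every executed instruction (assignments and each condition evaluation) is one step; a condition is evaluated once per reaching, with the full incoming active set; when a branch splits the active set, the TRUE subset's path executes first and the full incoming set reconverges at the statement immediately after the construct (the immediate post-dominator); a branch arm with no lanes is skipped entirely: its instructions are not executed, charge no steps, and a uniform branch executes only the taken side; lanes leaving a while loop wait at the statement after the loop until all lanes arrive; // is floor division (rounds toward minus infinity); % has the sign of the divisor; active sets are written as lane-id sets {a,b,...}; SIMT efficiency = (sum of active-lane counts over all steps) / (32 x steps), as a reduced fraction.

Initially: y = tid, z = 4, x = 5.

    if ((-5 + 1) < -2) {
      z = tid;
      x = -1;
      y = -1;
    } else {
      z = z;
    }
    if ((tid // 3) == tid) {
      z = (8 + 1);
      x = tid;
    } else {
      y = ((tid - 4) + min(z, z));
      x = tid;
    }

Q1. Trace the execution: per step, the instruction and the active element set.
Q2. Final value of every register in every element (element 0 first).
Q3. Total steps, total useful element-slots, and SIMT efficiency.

step 0: eval ((-5 + 1) < -2)         {0,1,2,3,4,5,6,7,8,9,10,11,12,13,14,15,16,17,18,19,20,21,22,23,24,25,26,27,28,29,30,31}
step 1: z <- tid                     {0,1,2,3,4,5,6,7,8,9,10,11,12,13,14,15,16,17,18,19,20,21,22,23,24,25,26,27,28,29,30,31}
step 2: x <- -1                      {0,1,2,3,4,5,6,7,8,9,10,11,12,13,14,15,16,17,18,19,20,21,22,23,24,25,26,27,28,29,30,31}
step 3: y <- -1                      {0,1,2,3,4,5,6,7,8,9,10,11,12,13,14,15,16,17,18,19,20,21,22,23,24,25,26,27,28,29,30,31}
step 4: eval ((tid // 3) == tid)     {0,1,2,3,4,5,6,7,8,9,10,11,12,13,14,15,16,17,18,19,20,21,22,23,24,25,26,27,28,29,30,31}
step 5: z <- (8 + 1)                 {0}
step 6: x <- tid                     {0}
step 7: y <- ((tid - 4) + min(z, z)) {1,2,3,4,5,6,7,8,9,10,11,12,13,14,15,16,17,18,19,20,21,22,23,24,25,26,27,28,29,30,31}
step 8: x <- tid                     {1,2,3,4,5,6,7,8,9,10,11,12,13,14,15,16,17,18,19,20,21,22,23,24,25,26,27,28,29,30,31}

Answer: 9 steps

y: -1,-2,0,2,4,6,8,10,12,14,16,18,20,22,24,26,28,30,32,34,36,38,40,42,44,46,48,50,52,54,56,58
z: 9,1,2,3,4,5,6,7,8,9,10,11,12,13,14,15,16,17,18,19,20,21,22,23,24,25,26,27,28,29,30,31
x: 0,1,2,3,4,5,6,7,8,9,10,11,12,13,14,15,16,17,18,19,20,21,22,23,24,25,26,27,28,29,30,31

steps = 9; useful = 224; efficiency = 224/288 = 7/9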